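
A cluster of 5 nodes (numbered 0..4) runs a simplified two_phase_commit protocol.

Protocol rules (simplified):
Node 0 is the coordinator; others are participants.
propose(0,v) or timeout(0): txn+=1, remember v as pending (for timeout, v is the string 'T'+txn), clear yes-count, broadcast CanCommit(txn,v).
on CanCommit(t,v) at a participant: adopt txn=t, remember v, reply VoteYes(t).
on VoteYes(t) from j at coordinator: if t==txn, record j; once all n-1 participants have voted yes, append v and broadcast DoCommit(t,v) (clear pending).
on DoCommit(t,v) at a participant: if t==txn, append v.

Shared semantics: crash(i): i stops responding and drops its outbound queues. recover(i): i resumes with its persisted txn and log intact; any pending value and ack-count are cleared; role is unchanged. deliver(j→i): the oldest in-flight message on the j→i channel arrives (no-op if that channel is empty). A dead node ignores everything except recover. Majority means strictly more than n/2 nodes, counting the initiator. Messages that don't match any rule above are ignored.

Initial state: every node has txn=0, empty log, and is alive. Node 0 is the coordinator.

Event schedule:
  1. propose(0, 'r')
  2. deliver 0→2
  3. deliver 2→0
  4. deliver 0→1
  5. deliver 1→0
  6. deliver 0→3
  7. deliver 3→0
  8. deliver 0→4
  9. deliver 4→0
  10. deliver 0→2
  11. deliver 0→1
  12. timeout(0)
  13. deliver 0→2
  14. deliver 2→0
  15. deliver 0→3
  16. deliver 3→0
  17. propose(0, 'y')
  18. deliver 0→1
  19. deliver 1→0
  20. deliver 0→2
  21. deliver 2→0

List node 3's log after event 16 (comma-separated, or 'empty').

r

e1 propose(0,'r'): 0[coor,t=1,-]
e2 deliver 0→2: 2[part,t=1,-]
e3 deliver 2→0: ·
e4 deliver 0→1: 1[part,t=1,-]
e5 deliver 1→0: ·
e6 deliver 0→3: 3[part,t=1,-]
e7 deliver 3→0: ·
e8 deliver 0→4: 4[part,t=1,-]
e9 deliver 4→0: 0[coor,t=1,r]
e10 deliver 0→2: 2[part,t=1,r]
e11 deliver 0→1: 1[part,t=1,r]
e12 timeout(0): 0[coor,t=2,r]
e13 deliver 0→2: 2[part,t=2,r]
e14 deliver 2→0: ·
e15 deliver 0→3: 3[part,t=1,r]
e16 deliver 3→0: ·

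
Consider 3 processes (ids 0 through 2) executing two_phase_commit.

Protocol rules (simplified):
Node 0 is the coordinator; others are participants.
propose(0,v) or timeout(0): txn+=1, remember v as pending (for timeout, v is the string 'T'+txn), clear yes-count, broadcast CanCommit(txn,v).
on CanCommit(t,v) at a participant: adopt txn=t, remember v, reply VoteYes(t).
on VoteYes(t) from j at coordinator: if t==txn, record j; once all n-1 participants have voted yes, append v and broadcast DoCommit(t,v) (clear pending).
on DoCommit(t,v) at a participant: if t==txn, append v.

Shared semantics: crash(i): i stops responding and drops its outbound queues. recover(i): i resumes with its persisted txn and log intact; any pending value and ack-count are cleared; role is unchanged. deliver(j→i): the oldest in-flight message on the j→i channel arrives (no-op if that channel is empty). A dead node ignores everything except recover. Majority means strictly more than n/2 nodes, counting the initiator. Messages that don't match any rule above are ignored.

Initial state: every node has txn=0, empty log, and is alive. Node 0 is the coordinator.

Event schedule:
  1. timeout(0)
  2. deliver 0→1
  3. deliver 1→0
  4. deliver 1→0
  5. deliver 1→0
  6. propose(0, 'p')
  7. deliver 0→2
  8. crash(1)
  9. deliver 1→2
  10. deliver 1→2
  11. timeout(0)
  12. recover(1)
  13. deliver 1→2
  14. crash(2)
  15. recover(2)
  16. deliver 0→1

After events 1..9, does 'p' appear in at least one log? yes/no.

no

after 1 — timeout(0): n0:coor/t1/[-]
after 2 — deliver 0→1: n1:part/t1/[-]
after 3 — deliver 1→0: ·
after 4 — deliver 1→0: ·
after 5 — deliver 1→0: ·
after 6 — propose(0,'p'): n0:coor/t2/[-]
after 7 — deliver 0→2: n2:part/t1/[-]
after 8 — crash(1): n1:✗part/t1/[-]
after 9 — deliver 1→2: ·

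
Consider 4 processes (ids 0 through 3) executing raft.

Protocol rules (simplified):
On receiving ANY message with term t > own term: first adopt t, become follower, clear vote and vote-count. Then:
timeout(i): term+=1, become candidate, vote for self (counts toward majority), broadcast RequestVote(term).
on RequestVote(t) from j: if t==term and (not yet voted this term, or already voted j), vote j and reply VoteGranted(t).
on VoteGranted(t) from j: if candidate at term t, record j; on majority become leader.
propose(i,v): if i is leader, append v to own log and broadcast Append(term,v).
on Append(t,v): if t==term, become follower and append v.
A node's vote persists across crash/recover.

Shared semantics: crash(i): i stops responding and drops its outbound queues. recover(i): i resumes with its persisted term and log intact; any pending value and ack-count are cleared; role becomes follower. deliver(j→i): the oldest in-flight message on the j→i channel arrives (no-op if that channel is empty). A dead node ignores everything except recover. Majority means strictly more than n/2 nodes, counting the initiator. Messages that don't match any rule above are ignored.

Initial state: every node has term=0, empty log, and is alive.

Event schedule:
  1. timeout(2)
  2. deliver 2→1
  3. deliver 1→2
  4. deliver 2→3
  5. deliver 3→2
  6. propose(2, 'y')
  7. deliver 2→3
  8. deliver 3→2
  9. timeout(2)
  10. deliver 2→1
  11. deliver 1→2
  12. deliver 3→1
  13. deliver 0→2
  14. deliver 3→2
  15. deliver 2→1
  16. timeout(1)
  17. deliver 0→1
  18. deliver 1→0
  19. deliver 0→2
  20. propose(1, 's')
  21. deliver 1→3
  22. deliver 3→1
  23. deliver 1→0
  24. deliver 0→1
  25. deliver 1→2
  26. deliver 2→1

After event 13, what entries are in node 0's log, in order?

step 1 timeout(2): 2={cand,t=1,log=-}
step 2 deliver 2→1: 1={foll,t=1,log=-}
step 3 deliver 1→2: —
step 4 deliver 2→3: 3={foll,t=1,log=-}
step 5 deliver 3→2: 2={lead,t=1,log=-}
step 6 propose(2,'y'): 2={lead,t=1,log=y}
step 7 deliver 2→3: 3={foll,t=1,log=y}
step 8 deliver 3→2: —
step 9 timeout(2): 2={cand,t=2,log=y}
step 10 deliver 2→1: 1={foll,t=1,log=y}
step 11 deliver 1→2: —
step 12 deliver 3→1: —
step 13 deliver 0→2: —

empty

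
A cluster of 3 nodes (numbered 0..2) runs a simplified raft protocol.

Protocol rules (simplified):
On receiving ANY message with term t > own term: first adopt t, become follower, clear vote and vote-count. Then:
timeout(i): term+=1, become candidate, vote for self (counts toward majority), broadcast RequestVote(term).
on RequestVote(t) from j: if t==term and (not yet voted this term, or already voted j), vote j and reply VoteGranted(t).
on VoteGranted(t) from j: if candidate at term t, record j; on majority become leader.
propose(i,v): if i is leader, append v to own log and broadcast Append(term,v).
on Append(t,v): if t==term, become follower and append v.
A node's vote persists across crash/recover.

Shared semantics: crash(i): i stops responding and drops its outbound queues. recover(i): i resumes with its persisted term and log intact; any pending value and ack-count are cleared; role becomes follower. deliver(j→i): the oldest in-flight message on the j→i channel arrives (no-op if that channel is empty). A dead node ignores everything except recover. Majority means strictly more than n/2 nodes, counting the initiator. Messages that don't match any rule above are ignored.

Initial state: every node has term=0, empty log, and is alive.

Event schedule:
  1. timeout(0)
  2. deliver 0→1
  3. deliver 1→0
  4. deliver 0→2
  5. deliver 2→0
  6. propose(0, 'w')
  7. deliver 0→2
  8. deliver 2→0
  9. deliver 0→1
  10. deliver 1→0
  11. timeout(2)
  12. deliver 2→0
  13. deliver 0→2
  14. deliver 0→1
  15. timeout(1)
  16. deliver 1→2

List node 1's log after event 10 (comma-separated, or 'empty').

w

after 1 — timeout(0): n0:cand/t1/[-]
after 2 — deliver 0→1: n1:foll/t1/[-]
after 3 — deliver 1→0: n0:lead/t1/[-]
after 4 — deliver 0→2: n2:foll/t1/[-]
after 5 — deliver 2→0: ·
after 6 — propose(0,'w'): n0:lead/t1/[w]
after 7 — deliver 0→2: n2:foll/t1/[w]
after 8 — deliver 2→0: ·
after 9 — deliver 0→1: n1:foll/t1/[w]
after 10 — deliver 1→0: ·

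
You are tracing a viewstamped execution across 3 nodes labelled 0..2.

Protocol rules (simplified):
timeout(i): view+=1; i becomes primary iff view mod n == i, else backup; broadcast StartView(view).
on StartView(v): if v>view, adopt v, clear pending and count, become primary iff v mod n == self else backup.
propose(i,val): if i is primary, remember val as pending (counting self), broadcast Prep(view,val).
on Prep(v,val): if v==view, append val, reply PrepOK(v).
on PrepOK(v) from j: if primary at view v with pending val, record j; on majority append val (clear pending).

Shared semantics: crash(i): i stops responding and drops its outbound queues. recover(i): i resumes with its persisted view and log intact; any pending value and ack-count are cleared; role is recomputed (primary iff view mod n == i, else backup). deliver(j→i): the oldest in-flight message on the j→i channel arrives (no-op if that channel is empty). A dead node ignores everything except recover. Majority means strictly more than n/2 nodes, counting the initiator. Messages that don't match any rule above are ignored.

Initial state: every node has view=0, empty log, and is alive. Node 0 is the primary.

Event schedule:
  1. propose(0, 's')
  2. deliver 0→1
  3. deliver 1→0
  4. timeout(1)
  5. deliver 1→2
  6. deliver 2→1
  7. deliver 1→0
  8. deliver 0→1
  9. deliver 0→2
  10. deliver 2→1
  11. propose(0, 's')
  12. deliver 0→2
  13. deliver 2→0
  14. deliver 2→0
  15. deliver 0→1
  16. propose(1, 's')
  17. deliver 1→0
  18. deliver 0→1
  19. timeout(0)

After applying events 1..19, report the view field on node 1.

1

[1] propose(0,'s') → ∅
[2] deliver 0→1 → N1(back v0 [s])
[3] deliver 1→0 → N0(prim v0 [s])
[4] timeout(1) → N1(prim v1 [s])
[5] deliver 1→2 → N2(back v1 [-])
[6] deliver 2→1 → ∅
[7] deliver 1→0 → N0(back v1 [s])
[8] deliver 0→1 → ∅
[9] deliver 0→2 → ∅
[10] deliver 2→1 → ∅
[11] propose(0,'s') → ∅
[12] deliver 0→2 → ∅
[13] deliver 2→0 → ∅
[14] deliver 2→0 → ∅
[15] deliver 0→1 → ∅
[16] propose(1,'s') → ∅
[17] deliver 1→0 → N0(back v1 [s,s])
[18] deliver 0→1 → N1(prim v1 [s,s])
[19] timeout(0) → N0(back v2 [s,s])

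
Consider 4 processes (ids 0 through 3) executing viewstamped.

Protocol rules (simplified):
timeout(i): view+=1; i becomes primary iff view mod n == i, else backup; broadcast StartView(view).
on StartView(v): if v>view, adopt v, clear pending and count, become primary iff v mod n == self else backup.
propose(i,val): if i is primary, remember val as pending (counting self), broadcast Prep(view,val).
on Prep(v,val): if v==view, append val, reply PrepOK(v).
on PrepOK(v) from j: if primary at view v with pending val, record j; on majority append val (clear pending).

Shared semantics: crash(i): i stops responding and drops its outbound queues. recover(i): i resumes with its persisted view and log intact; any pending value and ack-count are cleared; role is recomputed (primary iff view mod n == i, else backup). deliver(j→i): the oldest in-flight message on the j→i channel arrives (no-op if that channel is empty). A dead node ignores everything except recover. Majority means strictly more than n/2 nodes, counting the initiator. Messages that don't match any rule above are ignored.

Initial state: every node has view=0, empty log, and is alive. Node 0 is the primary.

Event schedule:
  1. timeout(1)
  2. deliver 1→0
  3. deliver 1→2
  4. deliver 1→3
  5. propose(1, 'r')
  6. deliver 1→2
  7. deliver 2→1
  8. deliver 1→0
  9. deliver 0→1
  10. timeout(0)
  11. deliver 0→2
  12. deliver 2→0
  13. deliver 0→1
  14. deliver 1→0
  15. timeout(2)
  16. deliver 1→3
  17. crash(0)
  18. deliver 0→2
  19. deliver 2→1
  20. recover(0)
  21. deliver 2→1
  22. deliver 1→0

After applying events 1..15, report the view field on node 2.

3

e1 timeout(1): 1[prim,v=1,-]
e2 deliver 1→0: 0[back,v=1,-]
e3 deliver 1→2: 2[back,v=1,-]
e4 deliver 1→3: 3[back,v=1,-]
e5 propose(1,'r'): ·
e6 deliver 1→2: 2[back,v=1,r]
e7 deliver 2→1: ·
e8 deliver 1→0: 0[back,v=1,r]
e9 deliver 0→1: 1[prim,v=1,r]
e10 timeout(0): 0[back,v=2,r]
e11 deliver 0→2: 2[prim,v=2,r]
e12 deliver 2→0: ·
e13 deliver 0→1: 1[back,v=2,r]
e14 deliver 1→0: ·
e15 timeout(2): 2[back,v=3,r]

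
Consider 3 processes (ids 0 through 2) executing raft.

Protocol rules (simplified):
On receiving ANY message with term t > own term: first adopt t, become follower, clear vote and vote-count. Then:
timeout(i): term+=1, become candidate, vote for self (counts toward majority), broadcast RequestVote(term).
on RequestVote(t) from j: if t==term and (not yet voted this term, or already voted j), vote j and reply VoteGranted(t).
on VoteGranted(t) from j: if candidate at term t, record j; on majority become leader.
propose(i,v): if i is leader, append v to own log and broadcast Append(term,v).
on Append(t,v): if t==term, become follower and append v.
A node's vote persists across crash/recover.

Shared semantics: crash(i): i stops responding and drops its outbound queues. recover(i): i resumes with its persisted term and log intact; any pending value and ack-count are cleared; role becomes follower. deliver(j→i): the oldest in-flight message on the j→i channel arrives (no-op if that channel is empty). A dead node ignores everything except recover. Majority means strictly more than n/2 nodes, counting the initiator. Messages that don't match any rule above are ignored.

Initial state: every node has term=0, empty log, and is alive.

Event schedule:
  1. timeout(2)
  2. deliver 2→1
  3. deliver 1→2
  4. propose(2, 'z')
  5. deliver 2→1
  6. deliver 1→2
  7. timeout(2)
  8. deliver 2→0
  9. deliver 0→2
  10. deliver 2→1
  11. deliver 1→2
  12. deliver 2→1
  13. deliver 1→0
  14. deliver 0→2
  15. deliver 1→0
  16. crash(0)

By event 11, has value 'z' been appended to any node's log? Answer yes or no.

1. timeout(2):  <2:cand t1 ->
2. deliver 2→1:  <1:foll t1 ->
3. deliver 1→2:  <2:lead t1 ->
4. propose(2,'z'):  <2:lead t1 z>
5. deliver 2→1:  <1:foll t1 z>
6. deliver 1→2:  nop
7. timeout(2):  <2:cand t2 z>
8. deliver 2→0:  <0:foll t1 ->
9. deliver 0→2:  nop
10. deliver 2→1:  <1:foll t2 z>
11. deliver 1→2:  <2:lead t2 z>

yes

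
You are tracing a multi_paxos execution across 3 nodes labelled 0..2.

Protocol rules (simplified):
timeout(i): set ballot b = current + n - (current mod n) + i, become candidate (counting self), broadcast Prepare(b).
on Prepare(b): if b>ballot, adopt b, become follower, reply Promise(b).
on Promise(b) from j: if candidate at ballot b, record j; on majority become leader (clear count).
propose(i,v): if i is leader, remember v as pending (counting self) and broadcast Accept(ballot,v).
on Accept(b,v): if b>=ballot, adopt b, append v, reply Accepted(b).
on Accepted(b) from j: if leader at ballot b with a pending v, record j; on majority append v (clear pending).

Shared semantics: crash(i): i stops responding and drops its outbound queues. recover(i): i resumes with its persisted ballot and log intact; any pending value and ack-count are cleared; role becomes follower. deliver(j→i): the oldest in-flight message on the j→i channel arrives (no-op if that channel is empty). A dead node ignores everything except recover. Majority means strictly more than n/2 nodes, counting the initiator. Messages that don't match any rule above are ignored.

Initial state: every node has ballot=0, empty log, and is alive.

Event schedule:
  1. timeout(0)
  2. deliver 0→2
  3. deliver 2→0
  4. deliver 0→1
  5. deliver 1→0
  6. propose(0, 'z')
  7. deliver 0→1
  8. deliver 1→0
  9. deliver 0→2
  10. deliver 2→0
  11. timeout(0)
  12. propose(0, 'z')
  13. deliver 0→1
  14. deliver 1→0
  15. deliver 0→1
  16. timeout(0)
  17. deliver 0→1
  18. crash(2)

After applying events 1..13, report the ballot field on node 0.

after 1 — timeout(0): n0:cand/b3/[-]
after 2 — deliver 0→2: n2:foll/b3/[-]
after 3 — deliver 2→0: n0:lead/b3/[-]
after 4 — deliver 0→1: n1:foll/b3/[-]
after 5 — deliver 1→0: ·
after 6 — propose(0,'z'): ·
after 7 — deliver 0→1: n1:foll/b3/[z]
after 8 — deliver 1→0: n0:lead/b3/[z]
after 9 — deliver 0→2: n2:foll/b3/[z]
after 10 — deliver 2→0: ·
after 11 — timeout(0): n0:cand/b6/[z]
after 12 — propose(0,'z'): ·
after 13 — deliver 0→1: n1:foll/b6/[z]

6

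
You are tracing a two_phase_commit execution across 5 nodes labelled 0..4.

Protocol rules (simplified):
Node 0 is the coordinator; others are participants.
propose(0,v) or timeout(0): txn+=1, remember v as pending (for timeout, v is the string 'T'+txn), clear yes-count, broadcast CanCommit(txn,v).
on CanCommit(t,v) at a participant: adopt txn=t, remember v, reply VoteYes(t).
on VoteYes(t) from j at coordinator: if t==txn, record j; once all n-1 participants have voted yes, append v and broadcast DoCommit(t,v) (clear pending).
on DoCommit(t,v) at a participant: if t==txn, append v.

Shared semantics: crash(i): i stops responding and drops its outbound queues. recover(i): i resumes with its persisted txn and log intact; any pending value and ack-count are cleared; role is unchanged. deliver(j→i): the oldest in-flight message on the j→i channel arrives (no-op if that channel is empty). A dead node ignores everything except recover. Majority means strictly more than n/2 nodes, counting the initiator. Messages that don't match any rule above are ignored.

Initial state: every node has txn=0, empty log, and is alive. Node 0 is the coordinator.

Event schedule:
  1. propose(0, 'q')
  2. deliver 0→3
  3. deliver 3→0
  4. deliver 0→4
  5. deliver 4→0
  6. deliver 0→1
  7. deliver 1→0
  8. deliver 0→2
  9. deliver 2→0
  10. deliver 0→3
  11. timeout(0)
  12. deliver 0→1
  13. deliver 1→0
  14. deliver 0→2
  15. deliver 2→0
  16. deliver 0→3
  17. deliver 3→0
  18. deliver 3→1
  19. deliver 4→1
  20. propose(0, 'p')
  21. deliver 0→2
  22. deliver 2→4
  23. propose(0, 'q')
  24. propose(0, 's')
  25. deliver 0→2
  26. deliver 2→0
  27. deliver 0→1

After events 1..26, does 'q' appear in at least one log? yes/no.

yes

[1] propose(0,'q') → N0(coor t1 [-])
[2] deliver 0→3 → N3(part t1 [-])
[3] deliver 3→0 → ∅
[4] deliver 0→4 → N4(part t1 [-])
[5] deliver 4→0 → ∅
[6] deliver 0→1 → N1(part t1 [-])
[7] deliver 1→0 → ∅
[8] deliver 0→2 → N2(part t1 [-])
[9] deliver 2→0 → N0(coor t1 [q])
[10] deliver 0→3 → N3(part t1 [q])
[11] timeout(0) → N0(coor t2 [q])
[12] deliver 0→1 → N1(part t1 [q])
[13] deliver 1→0 → ∅
[14] deliver 0→2 → N2(part t1 [q])
[15] deliver 2→0 → ∅
[16] deliver 0→3 → N3(part t2 [q])
[17] deliver 3→0 → ∅
[18] deliver 3→1 → ∅
[19] deliver 4→1 → ∅
[20] propose(0,'p') → N0(coor t3 [q])
[21] deliver 0→2 → N2(part t2 [q])
[22] deliver 2→4 → ∅
[23] propose(0,'q') → N0(coor t4 [q])
[24] propose(0,'s') → N0(coor t5 [q])
[25] deliver 0→2 → N2(part t3 [q])
[26] deliver 2→0 → ∅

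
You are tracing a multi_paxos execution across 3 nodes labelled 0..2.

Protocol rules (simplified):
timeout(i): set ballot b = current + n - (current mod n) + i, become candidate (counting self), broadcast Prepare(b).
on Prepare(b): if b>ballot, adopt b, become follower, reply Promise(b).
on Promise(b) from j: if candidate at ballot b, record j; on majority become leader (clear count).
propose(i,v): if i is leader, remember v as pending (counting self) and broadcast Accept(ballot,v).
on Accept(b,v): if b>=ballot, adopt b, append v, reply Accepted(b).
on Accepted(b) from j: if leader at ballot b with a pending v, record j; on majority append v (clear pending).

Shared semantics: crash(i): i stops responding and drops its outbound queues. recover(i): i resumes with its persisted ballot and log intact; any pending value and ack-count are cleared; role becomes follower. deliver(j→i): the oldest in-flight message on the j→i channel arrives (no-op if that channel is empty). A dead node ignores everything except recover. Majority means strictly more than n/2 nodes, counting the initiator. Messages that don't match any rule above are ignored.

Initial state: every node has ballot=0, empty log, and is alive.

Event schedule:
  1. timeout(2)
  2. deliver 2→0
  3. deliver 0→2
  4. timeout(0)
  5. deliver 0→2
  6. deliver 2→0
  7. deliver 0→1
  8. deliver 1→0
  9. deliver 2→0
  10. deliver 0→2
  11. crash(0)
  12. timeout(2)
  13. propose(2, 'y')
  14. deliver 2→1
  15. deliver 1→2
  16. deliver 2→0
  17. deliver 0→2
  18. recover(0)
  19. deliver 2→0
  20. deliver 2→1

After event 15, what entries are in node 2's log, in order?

step 1 timeout(2): 2={cand,b=5,log=-}
step 2 deliver 2→0: 0={foll,b=5,log=-}
step 3 deliver 0→2: 2={lead,b=5,log=-}
step 4 timeout(0): 0={cand,b=6,log=-}
step 5 deliver 0→2: 2={foll,b=6,log=-}
step 6 deliver 2→0: 0={lead,b=6,log=-}
step 7 deliver 0→1: 1={foll,b=6,log=-}
step 8 deliver 1→0: —
step 9 deliver 2→0: —
step 10 deliver 0→2: —
step 11 crash(0): 0={✗lead,b=6,log=-}
step 12 timeout(2): 2={cand,b=11,log=-}
step 13 propose(2,'y'): —
step 14 deliver 2→1: —
step 15 deliver 1→2: —

empty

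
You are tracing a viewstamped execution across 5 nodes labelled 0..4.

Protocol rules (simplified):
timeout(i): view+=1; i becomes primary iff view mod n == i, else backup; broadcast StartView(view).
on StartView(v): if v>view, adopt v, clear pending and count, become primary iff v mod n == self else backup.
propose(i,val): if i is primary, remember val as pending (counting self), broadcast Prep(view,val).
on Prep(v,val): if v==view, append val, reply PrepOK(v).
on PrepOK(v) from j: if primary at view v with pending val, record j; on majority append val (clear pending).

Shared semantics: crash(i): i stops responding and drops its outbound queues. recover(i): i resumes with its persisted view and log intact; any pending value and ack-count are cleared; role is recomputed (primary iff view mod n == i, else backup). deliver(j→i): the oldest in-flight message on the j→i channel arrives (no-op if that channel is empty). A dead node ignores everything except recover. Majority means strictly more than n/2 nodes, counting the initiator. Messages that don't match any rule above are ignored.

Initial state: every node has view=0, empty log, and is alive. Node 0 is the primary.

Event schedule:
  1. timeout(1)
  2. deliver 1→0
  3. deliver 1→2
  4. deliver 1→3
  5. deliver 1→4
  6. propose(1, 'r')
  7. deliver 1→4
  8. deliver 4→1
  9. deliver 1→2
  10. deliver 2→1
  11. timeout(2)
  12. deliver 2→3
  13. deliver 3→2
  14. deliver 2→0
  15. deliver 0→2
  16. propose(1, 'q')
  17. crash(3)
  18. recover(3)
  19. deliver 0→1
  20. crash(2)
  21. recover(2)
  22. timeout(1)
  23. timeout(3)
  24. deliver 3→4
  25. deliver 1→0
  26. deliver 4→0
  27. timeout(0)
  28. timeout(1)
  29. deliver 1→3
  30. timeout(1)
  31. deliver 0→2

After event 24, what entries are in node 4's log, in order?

after 1 — timeout(1): n1:prim/v1/[-]
after 2 — deliver 1→0: n0:back/v1/[-]
after 3 — deliver 1→2: n2:back/v1/[-]
after 4 — deliver 1→3: n3:back/v1/[-]
after 5 — deliver 1→4: n4:back/v1/[-]
after 6 — propose(1,'r'): ·
after 7 — deliver 1→4: n4:back/v1/[r]
after 8 — deliver 4→1: ·
after 9 — deliver 1→2: n2:back/v1/[r]
after 10 — deliver 2→1: n1:prim/v1/[r]
after 11 — timeout(2): n2:prim/v2/[r]
after 12 — deliver 2→3: n3:back/v2/[-]
after 13 — deliver 3→2: ·
after 14 — deliver 2→0: n0:back/v2/[-]
after 15 — deliver 0→2: ·
after 16 — propose(1,'q'): ·
after 17 — crash(3): n3:✗back/v2/[-]
after 18 — recover(3): n3:back/v2/[-]
after 19 — deliver 0→1: ·
after 20 — crash(2): n2:✗prim/v2/[r]
after 21 — recover(2): n2:prim/v2/[r]
after 22 — timeout(1): n1:back/v2/[r]
after 23 — timeout(3): n3:prim/v3/[-]
after 24 — deliver 3→4: n4:back/v3/[r]

r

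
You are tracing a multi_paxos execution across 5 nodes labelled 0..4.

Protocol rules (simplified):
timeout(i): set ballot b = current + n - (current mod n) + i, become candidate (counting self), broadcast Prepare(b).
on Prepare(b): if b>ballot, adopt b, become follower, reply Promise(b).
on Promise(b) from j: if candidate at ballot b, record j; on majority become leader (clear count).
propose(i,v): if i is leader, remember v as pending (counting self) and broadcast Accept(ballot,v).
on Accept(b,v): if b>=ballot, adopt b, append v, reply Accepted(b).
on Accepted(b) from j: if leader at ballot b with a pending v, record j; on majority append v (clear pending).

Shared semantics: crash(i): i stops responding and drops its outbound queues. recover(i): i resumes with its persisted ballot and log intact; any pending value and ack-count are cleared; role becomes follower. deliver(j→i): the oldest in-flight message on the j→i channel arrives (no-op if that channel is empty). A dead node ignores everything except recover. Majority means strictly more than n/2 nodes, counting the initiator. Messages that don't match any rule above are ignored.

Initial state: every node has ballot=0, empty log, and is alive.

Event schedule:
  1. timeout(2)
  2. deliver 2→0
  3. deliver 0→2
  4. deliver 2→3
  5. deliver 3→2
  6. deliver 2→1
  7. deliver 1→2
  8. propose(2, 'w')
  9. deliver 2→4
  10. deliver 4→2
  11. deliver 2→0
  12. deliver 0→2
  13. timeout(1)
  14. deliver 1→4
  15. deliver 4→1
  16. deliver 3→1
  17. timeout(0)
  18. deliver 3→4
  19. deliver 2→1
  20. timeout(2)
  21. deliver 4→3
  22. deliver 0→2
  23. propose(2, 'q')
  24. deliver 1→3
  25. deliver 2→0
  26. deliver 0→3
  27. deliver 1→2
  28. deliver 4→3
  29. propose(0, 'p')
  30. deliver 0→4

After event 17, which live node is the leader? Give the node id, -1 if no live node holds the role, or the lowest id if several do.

[1] timeout(2) → N2(cand b7 [-])
[2] deliver 2→0 → N0(foll b7 [-])
[3] deliver 0→2 → ∅
[4] deliver 2→3 → N3(foll b7 [-])
[5] deliver 3→2 → N2(lead b7 [-])
[6] deliver 2→1 → N1(foll b7 [-])
[7] deliver 1→2 → ∅
[8] propose(2,'w') → ∅
[9] deliver 2→4 → N4(foll b7 [-])
[10] deliver 4→2 → ∅
[11] deliver 2→0 → N0(foll b7 [w])
[12] deliver 0→2 → ∅
[13] timeout(1) → N1(cand b11 [-])
[14] deliver 1→4 → N4(foll b11 [-])
[15] deliver 4→1 → ∅
[16] deliver 3→1 → ∅
[17] timeout(0) → N0(cand b10 [w])

2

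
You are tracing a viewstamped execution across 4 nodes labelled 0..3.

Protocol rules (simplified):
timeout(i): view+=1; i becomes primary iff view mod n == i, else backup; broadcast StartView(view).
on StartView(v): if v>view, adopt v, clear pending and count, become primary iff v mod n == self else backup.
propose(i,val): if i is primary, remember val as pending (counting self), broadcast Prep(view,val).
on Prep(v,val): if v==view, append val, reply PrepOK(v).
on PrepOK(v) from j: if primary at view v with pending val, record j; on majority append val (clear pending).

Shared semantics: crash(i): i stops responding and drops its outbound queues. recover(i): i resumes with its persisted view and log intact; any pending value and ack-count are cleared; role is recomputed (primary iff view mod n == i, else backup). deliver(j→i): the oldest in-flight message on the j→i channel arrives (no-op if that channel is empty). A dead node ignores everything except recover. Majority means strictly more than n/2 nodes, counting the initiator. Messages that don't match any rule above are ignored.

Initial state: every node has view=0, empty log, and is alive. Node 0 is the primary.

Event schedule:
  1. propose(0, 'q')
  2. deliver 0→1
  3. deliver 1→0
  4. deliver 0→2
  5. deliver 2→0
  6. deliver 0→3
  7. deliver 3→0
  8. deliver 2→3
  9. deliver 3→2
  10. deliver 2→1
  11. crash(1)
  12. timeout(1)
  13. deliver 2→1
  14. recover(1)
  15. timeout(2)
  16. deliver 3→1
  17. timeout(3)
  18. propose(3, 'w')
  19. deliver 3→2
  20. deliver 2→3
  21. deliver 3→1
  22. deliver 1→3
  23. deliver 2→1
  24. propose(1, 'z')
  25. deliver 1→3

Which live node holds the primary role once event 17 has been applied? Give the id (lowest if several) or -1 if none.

0

e1 propose(0,'q'): ·
e2 deliver 0→1: 1[back,v=0,q]
e3 deliver 1→0: ·
e4 deliver 0→2: 2[back,v=0,q]
e5 deliver 2→0: 0[prim,v=0,q]
e6 deliver 0→3: 3[back,v=0,q]
e7 deliver 3→0: ·
e8 deliver 2→3: ·
e9 deliver 3→2: ·
e10 deliver 2→1: ·
e11 crash(1): 1[✗back,v=0,q]
e12 timeout(1): ·
e13 deliver 2→1: ·
e14 recover(1): 1[back,v=0,q]
e15 timeout(2): 2[back,v=1,q]
e16 deliver 3→1: ·
e17 timeout(3): 3[back,v=1,q]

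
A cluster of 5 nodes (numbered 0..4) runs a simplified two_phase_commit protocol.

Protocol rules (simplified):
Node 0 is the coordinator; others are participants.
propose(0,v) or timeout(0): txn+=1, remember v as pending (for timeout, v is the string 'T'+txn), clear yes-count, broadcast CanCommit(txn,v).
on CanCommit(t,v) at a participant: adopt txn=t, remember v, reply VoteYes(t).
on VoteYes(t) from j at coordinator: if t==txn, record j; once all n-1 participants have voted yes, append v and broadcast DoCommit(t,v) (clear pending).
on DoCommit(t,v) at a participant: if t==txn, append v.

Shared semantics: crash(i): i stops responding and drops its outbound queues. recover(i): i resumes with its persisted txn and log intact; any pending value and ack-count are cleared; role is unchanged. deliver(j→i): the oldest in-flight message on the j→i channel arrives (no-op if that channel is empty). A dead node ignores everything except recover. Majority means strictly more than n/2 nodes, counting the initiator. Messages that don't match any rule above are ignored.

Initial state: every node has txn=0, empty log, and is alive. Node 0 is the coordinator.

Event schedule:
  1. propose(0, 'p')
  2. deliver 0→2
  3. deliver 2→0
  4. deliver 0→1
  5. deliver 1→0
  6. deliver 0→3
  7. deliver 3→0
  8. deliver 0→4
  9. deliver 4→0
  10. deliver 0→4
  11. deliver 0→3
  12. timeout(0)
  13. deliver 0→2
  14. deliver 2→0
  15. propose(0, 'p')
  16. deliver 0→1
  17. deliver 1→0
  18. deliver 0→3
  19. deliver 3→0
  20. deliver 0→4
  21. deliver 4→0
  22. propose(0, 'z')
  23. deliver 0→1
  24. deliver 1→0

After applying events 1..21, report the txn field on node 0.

[1] propose(0,'p') → N0(coor t1 [-])
[2] deliver 0→2 → N2(part t1 [-])
[3] deliver 2→0 → ∅
[4] deliver 0→1 → N1(part t1 [-])
[5] deliver 1→0 → ∅
[6] deliver 0→3 → N3(part t1 [-])
[7] deliver 3→0 → ∅
[8] deliver 0→4 → N4(part t1 [-])
[9] deliver 4→0 → N0(coor t1 [p])
[10] deliver 0→4 → N4(part t1 [p])
[11] deliver 0→3 → N3(part t1 [p])
[12] timeout(0) → N0(coor t2 [p])
[13] deliver 0→2 → N2(part t1 [p])
[14] deliver 2→0 → ∅
[15] propose(0,'p') → N0(coor t3 [p])
[16] deliver 0→1 → N1(part t1 [p])
[17] deliver 1→0 → ∅
[18] deliver 0→3 → N3(part t2 [p])
[19] deliver 3→0 → ∅
[20] deliver 0→4 → N4(part t2 [p])
[21] deliver 4→0 → ∅

3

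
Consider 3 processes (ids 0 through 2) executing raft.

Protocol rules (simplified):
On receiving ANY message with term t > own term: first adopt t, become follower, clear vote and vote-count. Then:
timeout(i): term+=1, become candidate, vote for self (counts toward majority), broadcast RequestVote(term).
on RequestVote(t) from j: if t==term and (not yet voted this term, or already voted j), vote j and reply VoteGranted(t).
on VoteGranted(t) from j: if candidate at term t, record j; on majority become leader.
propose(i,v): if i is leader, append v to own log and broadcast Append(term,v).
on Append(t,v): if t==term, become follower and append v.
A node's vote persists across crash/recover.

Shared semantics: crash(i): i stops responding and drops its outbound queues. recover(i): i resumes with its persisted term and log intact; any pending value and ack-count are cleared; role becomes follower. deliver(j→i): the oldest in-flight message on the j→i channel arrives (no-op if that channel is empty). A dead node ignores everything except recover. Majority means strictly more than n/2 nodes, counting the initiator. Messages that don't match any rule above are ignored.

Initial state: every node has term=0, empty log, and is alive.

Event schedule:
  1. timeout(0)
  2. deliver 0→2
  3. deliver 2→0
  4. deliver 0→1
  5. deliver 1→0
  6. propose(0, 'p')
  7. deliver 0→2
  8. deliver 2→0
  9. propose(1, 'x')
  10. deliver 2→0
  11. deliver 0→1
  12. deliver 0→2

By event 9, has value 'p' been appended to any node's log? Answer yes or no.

yes

[1] timeout(0) → N0(cand t1 [-])
[2] deliver 0→2 → N2(foll t1 [-])
[3] deliver 2→0 → N0(lead t1 [-])
[4] deliver 0→1 → N1(foll t1 [-])
[5] deliver 1→0 → ∅
[6] propose(0,'p') → N0(lead t1 [p])
[7] deliver 0→2 → N2(foll t1 [p])
[8] deliver 2→0 → ∅
[9] propose(1,'x') → ∅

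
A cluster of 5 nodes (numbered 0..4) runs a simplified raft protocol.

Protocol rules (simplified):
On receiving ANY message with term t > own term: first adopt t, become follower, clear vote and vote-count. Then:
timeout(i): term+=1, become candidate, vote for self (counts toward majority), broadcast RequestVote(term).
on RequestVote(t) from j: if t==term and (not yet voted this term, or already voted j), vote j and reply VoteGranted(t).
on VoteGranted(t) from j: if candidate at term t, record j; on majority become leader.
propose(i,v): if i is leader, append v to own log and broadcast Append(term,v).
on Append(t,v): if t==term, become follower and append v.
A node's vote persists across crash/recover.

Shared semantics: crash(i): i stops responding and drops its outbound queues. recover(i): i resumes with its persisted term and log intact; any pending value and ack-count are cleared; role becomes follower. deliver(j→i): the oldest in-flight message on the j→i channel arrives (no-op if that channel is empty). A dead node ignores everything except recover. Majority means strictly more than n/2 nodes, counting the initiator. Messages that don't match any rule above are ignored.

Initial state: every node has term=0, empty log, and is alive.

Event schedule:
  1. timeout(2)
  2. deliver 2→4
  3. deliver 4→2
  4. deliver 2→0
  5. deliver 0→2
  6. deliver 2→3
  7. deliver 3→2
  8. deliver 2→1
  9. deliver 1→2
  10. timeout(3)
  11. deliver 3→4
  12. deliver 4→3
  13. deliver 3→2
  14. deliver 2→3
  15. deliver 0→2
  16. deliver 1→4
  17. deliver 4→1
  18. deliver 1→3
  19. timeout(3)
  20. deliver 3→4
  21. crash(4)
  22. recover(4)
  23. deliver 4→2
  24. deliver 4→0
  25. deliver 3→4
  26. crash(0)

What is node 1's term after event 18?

e1 timeout(2): 2[cand,t=1,-]
e2 deliver 2→4: 4[foll,t=1,-]
e3 deliver 4→2: ·
e4 deliver 2→0: 0[foll,t=1,-]
e5 deliver 0→2: 2[lead,t=1,-]
e6 deliver 2→3: 3[foll,t=1,-]
e7 deliver 3→2: ·
e8 deliver 2→1: 1[foll,t=1,-]
e9 deliver 1→2: ·
e10 timeout(3): 3[cand,t=2,-]
e11 deliver 3→4: 4[foll,t=2,-]
e12 deliver 4→3: ·
e13 deliver 3→2: 2[foll,t=2,-]
e14 deliver 2→3: 3[lead,t=2,-]
e15 deliver 0→2: ·
e16 deliver 1→4: ·
e17 deliver 4→1: ·
e18 deliver 1→3: ·

1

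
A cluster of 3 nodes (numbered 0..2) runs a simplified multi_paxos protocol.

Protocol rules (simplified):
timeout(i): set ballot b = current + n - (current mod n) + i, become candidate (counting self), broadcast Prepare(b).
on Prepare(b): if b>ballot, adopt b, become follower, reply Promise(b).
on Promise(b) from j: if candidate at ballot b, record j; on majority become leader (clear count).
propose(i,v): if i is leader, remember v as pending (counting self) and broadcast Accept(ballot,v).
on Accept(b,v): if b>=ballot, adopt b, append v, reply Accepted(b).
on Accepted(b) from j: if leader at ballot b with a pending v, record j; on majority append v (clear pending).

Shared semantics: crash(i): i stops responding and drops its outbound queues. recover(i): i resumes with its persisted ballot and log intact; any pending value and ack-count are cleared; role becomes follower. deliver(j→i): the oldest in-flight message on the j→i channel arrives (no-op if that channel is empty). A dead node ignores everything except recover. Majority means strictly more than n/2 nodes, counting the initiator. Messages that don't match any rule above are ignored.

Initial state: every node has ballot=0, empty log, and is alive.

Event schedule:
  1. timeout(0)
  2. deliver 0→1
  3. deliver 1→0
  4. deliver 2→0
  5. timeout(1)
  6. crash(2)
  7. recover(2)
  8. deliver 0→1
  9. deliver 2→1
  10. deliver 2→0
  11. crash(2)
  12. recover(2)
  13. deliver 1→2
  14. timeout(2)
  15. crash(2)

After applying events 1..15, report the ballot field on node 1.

step 1 timeout(0): 0={cand,b=3,log=-}
step 2 deliver 0→1: 1={foll,b=3,log=-}
step 3 deliver 1→0: 0={lead,b=3,log=-}
step 4 deliver 2→0: —
step 5 timeout(1): 1={cand,b=7,log=-}
step 6 crash(2): 2={✗foll,b=0,log=-}
step 7 recover(2): 2={foll,b=0,log=-}
step 8 deliver 0→1: —
step 9 deliver 2→1: —
step 10 deliver 2→0: —
step 11 crash(2): 2={✗foll,b=0,log=-}
step 12 recover(2): 2={foll,b=0,log=-}
step 13 deliver 1→2: 2={foll,b=7,log=-}
step 14 timeout(2): 2={cand,b=11,log=-}
step 15 crash(2): 2={✗cand,b=11,log=-}

7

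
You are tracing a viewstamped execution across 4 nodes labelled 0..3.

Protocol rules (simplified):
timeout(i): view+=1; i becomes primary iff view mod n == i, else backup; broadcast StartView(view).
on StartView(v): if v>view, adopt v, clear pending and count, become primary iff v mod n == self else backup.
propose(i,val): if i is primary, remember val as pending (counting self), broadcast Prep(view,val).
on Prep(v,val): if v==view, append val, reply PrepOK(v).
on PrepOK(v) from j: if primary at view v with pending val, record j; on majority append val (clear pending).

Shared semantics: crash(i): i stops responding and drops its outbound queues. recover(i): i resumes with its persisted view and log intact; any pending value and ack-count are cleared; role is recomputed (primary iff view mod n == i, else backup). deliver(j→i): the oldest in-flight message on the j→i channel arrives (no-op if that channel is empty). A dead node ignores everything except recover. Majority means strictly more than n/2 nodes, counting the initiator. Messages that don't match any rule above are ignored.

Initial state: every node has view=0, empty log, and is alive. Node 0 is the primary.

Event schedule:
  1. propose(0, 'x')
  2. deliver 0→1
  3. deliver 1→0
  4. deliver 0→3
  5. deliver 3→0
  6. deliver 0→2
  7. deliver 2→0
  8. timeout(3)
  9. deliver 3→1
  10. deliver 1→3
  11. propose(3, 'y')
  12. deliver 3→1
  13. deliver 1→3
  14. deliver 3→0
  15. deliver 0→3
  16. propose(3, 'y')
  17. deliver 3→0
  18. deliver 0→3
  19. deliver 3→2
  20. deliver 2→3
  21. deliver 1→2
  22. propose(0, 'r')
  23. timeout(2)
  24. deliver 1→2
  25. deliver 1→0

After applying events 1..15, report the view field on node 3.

1. propose(0,'x'):  nop
2. deliver 0→1:  <1:back v0 x>
3. deliver 1→0:  nop
4. deliver 0→3:  <3:back v0 x>
5. deliver 3→0:  <0:prim v0 x>
6. deliver 0→2:  <2:back v0 x>
7. deliver 2→0:  nop
8. timeout(3):  <3:back v1 x>
9. deliver 3→1:  <1:prim v1 x>
10. deliver 1→3:  nop
11. propose(3,'y'):  nop
12. deliver 3→1:  nop
13. deliver 1→3:  nop
14. deliver 3→0:  <0:back v1 x>
15. deliver 0→3:  nop

1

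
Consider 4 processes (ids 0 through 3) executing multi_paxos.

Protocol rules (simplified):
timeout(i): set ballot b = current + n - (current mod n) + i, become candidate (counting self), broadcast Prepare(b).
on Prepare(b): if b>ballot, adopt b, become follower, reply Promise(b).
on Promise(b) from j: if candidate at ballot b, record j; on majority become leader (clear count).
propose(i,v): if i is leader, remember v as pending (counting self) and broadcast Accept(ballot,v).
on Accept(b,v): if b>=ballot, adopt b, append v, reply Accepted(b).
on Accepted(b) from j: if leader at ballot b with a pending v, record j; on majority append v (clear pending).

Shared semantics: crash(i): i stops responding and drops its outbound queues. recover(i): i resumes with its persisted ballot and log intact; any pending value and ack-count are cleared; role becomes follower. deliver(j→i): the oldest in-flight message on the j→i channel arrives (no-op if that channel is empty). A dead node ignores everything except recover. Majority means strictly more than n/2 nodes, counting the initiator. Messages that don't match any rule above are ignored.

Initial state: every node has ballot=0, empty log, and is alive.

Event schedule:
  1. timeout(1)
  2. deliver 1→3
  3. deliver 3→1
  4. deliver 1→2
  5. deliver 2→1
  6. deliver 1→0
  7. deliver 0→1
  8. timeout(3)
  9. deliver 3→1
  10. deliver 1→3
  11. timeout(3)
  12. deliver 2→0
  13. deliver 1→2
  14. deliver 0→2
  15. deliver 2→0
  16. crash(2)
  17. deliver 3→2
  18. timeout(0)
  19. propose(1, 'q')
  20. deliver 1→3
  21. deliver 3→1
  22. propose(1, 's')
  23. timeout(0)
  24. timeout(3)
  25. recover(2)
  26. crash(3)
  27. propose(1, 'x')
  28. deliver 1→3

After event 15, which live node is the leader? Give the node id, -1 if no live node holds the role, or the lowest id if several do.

-1

e1 timeout(1): 1[cand,b=5,-]
e2 deliver 1→3: 3[foll,b=5,-]
e3 deliver 3→1: ·
e4 deliver 1→2: 2[foll,b=5,-]
e5 deliver 2→1: 1[lead,b=5,-]
e6 deliver 1→0: 0[foll,b=5,-]
e7 deliver 0→1: ·
e8 timeout(3): 3[cand,b=11,-]
e9 deliver 3→1: 1[foll,b=11,-]
e10 deliver 1→3: ·
e11 timeout(3): 3[cand,b=15,-]
e12 deliver 2→0: ·
e13 deliver 1→2: ·
e14 deliver 0→2: ·
e15 deliver 2→0: ·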